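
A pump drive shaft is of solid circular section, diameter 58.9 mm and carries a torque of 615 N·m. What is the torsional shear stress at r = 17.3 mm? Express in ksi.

1.31 ksi

J = πd⁴/32 = π(0.0589)⁴/32 = 1.182×10^-6 m⁴.
Shear stress varies linearly with radius: τ = T·r/J = 615.0 × 0.0173 / 1.182×10^-6 = 9.005×10^6 Pa.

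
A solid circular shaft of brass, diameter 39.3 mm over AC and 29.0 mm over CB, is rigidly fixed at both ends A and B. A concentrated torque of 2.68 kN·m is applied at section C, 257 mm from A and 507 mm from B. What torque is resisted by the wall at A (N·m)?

Compatibility: T_A·a/J_AC = T_B·b/J_CB with T_A + T_B = T₀.
J_AC = 2.34×10^-7 m⁴, J_CB = 6.94×10^-8 m⁴, so T_A = T₀·(J_AC/a)/((J_AC/a)+(J_CB/b)) = 2330 N·m, T_B = 350.2 N·m.

2330 N·m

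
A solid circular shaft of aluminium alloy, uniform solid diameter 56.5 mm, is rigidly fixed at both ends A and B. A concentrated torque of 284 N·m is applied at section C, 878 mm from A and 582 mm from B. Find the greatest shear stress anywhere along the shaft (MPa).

4.82 MPa

With uniform GJ and both ends fixed, compatibility θ_AC = θ_CB gives T_A·a = T_B·b, together with T_A + T_B = T₀.
T_A = T₀·b/(a+b) = 284.0·582/1460 = 113.2 N·m; T_B = 170.8 N·m.
τ in each portion: τ_AC = 3.20×10^6 Pa, τ_CB = 4.82×10^6 Pa; maximum is in CB.
τ_max = T_CB·r/J = 170.8·0.0283/1.00×10^-6 = 4.823×10^6 Pa.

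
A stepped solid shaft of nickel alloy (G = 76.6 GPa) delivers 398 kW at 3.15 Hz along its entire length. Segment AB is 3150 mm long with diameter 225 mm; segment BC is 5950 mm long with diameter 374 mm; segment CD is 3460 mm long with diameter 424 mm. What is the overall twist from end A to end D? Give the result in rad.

ω = 2π·3.15 = 19.79 rad/s, so T = P/ω = 398×10³ / 19.79 = 20110 N·m.
J_AB = π(0.225)⁴/32 = 2.52×10^-4 m⁴; J_BC = π(0.374)⁴/32 = 1.92×10^-3 m⁴; J_CD = π(0.424)⁴/32 = 3.17×10^-3 m⁴.
θ = (T/G)·Σ L_i/J_i = (20110/76.6×10⁹)·(3.15/2.52×10^-4 + 5.95/1.92×10^-3 + 3.46/3.17×10^-3) = 4.386×10^-3 rad.

0.00439 rad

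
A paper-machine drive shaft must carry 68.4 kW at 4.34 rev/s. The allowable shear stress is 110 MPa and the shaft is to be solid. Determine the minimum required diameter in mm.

48.8 mm

ω = 2π·4.34 = 27.27 rad/s, so T = P/ω = 68.4×10³ / 27.27 = 2508 N·m.
For a solid shaft τ_max = 16T/(πd³), so d = (16T/(π τ_allow))^(1/3) = (16·2508/(π·1.10×10^8))^(1/3) = 0.04879 m.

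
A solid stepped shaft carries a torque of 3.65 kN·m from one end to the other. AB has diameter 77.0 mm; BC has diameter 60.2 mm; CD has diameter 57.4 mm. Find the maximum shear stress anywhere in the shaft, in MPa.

Under the same torque, τ_max = 16T/(πd³) is largest where d is smallest — segment CD (d = 57.4 mm).
τ_max = 16·3650/(π·(0.0574)³) = 9.829×10^7 Pa.

98.3 MPa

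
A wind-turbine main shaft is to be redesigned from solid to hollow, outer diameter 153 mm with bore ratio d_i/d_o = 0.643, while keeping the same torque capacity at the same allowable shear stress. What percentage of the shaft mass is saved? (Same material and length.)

Equal τ_max and T ⇒ the solid shaft needs d_s³ = d_o³(1−k⁴), so d_s = 153·(1−0.643⁴)^(1/3) = 143.7 mm.
Area ratio A_h/A_s = d_o²(1−k²)/d_s² = (1−k²)/(1−k⁴)^(2/3) = 0.6646.
Mass saving = 1 − 0.6646 = 33.5 %.

33.5 %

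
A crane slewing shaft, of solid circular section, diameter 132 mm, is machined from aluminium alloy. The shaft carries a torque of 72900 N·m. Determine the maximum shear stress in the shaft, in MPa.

J = πd⁴/32 = π(0.132)⁴/32 = 2.981×10^-5 m⁴.
τ_max = T·r/J = 72900 × 0.0660 / 2.981×10^-5 = 1.614×10^8 Pa.

161 MPa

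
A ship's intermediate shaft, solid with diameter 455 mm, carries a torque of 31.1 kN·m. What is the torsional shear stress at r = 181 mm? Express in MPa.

1.34 MPa

J = πd⁴/32 = π(0.455)⁴/32 = 4.208×10^-3 m⁴.
Shear stress varies linearly with radius: τ = T·r/J = 31100 × 0.181 / 4.208×10^-3 = 1.338×10^6 Pa.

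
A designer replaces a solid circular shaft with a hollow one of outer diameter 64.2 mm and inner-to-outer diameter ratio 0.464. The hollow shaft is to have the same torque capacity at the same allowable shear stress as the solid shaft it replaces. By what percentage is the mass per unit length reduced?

19.0 %

Equal τ_max and T ⇒ the solid shaft needs d_s³ = d_o³(1−k⁴), so d_s = 64.2·(1−0.464⁴)^(1/3) = 63.19 mm.
Area ratio A_h/A_s = d_o²(1−k²)/d_s² = (1−k²)/(1−k⁴)^(2/3) = 0.8099.
Mass saving = 1 − 0.8099 = 19.0 %.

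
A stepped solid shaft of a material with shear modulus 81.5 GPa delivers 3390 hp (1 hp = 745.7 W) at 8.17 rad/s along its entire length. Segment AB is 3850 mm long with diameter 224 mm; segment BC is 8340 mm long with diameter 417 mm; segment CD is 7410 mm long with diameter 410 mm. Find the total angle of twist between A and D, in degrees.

ω = 8.17 rad/s, so T = P/ω = 3390×745.7 / 8.170 = 309400 N·m.
J_AB = π(0.224)⁴/32 = 2.47×10^-4 m⁴; J_BC = π(0.417)⁴/32 = 2.97×10^-3 m⁴; J_CD = π(0.410)⁴/32 = 2.77×10^-3 m⁴.
θ = (T/G)·Σ L_i/J_i = (309400/81.5×10⁹)·(3.85/2.47×10^-4 + 8.34/2.97×10^-3 + 7.41/2.77×10^-3) = 0.07994 rad.

4.58°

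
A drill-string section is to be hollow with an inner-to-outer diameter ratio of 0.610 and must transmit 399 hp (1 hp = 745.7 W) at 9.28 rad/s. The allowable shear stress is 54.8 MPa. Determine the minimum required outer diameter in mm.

ω = 9.28 rad/s, so T = P/ω = 399×745.7 / 9.280 = 32060 N·m.
For a hollow shaft with d_i/d_o = 0.610: τ_max = 16T/(π d_o³ (1−k⁴)), so d_o = [16T/(π τ_allow (1−k⁴))]^(1/3) = [16·32060/(π·5.48×10^7·0.8615)]^(1/3) = 0.1512 m.

151 mm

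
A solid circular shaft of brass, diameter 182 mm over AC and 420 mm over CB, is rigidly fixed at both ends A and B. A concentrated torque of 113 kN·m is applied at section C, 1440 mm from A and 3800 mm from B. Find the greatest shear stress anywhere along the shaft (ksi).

1.18 ksi

Compatibility: T_A·a/J_AC = T_B·b/J_CB with T_A + T_B = T₀.
J_AC = 1.08×10^-4 m⁴, J_CB = 3.05×10^-3 m⁴, so T_A = T₀·(J_AC/a)/((J_AC/a)+(J_CB/b)) = 9619 N·m, T_B = 103400 N·m.
τ in each portion: τ_AC = 8.13×10^6 Pa, τ_CB = 7.11×10^6 Pa; maximum is in AC.
τ_max = T_AC·r/J = 9619·0.0910/1.08×10^-4 = 8.127×10^6 Pa.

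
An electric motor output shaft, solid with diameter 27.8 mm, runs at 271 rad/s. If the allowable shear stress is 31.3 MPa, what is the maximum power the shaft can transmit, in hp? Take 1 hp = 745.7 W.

J = πd⁴/32 = π(0.0278)⁴/32 = 5.864×10^-8 m⁴.
T_max = τ_allow·J/r = 3.13×10^7 × 5.864×10^-8 / 0.0139 = 132.0 N·m.
ω = 271 rad/s, so P_max = T_max·ω = 3.578×10^4 W.

48.0 hp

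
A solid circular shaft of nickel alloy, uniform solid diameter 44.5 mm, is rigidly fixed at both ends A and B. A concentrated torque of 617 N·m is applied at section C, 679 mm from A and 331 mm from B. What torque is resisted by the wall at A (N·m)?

202 N·m

With uniform GJ and both ends fixed, compatibility θ_AC = θ_CB gives T_A·a = T_B·b, together with T_A + T_B = T₀.
T_A = T₀·b/(a+b) = 617.0·331/1010 = 202.2 N·m; T_B = 414.8 N·m.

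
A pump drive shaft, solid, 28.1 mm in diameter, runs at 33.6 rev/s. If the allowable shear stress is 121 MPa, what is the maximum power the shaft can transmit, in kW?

J = πd⁴/32 = π(0.0281)⁴/32 = 6.121×10^-8 m⁴.
T_max = τ_allow·J/r = 1.21×10^8 × 6.121×10^-8 / 0.0140 = 527.2 N·m.
ω = 2π·33.6 = 211.1 rad/s, so P_max = T_max·ω = 1.113×10^5 W.

111 kW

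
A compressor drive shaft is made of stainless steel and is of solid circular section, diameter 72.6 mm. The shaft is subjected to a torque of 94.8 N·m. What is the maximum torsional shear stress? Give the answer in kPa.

1260 kPa

J = πd⁴/32 = π(0.0726)⁴/32 = 2.727×10^-6 m⁴.
τ_max = T·r/J = 94.80 × 0.0363 / 2.727×10^-6 = 1.262×10^6 Pa.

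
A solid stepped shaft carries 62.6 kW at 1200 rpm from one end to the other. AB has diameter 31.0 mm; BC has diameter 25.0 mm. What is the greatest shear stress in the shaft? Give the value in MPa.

ω = 2π·1200/60 = 125.7 rad/s, so T = P/ω = 62.6×10³ / 125.7 = 498.2 N·m.
Under the same torque, τ_max = 16T/(πd³) is largest where d is smallest — segment BC (d = 25.0 mm).
τ_max = 16·498.2/(π·(0.0250)³) = 1.624×10^8 Pa.

162 MPa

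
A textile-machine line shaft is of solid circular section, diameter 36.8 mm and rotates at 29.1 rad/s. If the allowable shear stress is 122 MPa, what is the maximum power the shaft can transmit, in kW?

34.7 kW

J = πd⁴/32 = π(0.0368)⁴/32 = 1.800×10^-7 m⁴.
T_max = τ_allow·J/r = 1.22×10^8 × 1.800×10^-7 / 0.0184 = 1194 N·m.
ω = 29.1 rad/s, so P_max = T_max·ω = 3.474×10^4 W.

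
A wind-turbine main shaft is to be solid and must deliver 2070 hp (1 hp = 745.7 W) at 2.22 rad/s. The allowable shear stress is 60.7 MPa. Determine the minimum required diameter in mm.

ω = 2.22 rad/s, so T = P/ω = 2070×745.7 / 2.220 = 695300 N·m.
For a solid shaft τ_max = 16T/(πd³), so d = (16T/(π τ_allow))^(1/3) = (16·695300/(π·6.07×10^7))^(1/3) = 0.3878 m.

388 mm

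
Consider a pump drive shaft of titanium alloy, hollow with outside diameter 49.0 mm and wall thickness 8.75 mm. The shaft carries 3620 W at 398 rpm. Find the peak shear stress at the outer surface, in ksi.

0.658 ksi

ω = 2π·398/60 = 41.68 rad/s, so T = P/ω = 3620 / 41.68 = 86.86 N·m.
J = π(d_o⁴ − d_i⁴)/32 = π(0.0490⁴ − 0.0315⁴)/32 = 4.693×10^-7 m⁴.
τ_max = T·r/J = 86.86 × 0.0245 / 4.693×10^-7 = 4.534×10^6 Pa.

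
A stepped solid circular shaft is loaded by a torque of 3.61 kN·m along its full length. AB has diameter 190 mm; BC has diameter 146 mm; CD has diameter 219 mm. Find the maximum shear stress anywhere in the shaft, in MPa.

5.91 MPa

Under the same torque, τ_max = 16T/(πd³) is largest where d is smallest — segment BC (d = 146 mm).
τ_max = 16·3610/(π·(0.146)³) = 5.908×10^6 Pa.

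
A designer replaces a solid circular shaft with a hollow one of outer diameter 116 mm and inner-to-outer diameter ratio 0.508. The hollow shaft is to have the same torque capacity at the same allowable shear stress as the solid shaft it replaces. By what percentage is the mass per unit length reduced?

22.3 %

Equal τ_max and T ⇒ the solid shaft needs d_s³ = d_o³(1−k⁴), so d_s = 116·(1−0.508⁴)^(1/3) = 113.4 mm.
Area ratio A_h/A_s = d_o²(1−k²)/d_s² = (1−k²)/(1−k⁴)^(2/3) = 0.7768.
Mass saving = 1 − 0.7768 = 22.3 %.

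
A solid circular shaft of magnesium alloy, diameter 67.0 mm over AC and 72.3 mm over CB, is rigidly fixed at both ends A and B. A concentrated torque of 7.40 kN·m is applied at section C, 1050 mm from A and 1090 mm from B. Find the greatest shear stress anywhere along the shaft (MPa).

Compatibility: T_A·a/J_AC = T_B·b/J_CB with T_A + T_B = T₀.
J_AC = 1.98×10^-6 m⁴, J_CB = 2.68×10^-6 m⁴, so T_A = T₀·(J_AC/a)/((J_AC/a)+(J_CB/b)) = 3209 N·m, T_B = 4191 N·m.
τ in each portion: τ_AC = 5.43×10^7 Pa, τ_CB = 5.65×10^7 Pa; maximum is in CB.
τ_max = T_CB·r/J = 4191·0.0362/2.68×10^-6 = 5.648×10^7 Pa.

56.5 MPa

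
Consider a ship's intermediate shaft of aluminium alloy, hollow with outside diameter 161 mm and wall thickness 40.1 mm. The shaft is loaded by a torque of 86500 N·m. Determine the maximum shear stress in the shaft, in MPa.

J = π(d_o⁴ − d_i⁴)/32 = π(0.161⁴ − 0.0808⁴)/32 = 6.178×10^-5 m⁴.
τ_max = T·r/J = 86500 × 0.0805 / 6.178×10^-5 = 1.127×10^8 Pa.

113 MPa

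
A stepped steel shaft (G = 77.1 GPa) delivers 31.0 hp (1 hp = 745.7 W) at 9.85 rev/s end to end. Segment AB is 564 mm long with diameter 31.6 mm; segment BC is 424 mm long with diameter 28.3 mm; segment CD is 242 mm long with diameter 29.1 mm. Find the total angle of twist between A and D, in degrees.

ω = 2π·9.85 = 61.89 rad/s, so T = P/ω = 31.0×745.7 / 61.89 = 373.5 N·m.
J_AB = π(0.0316)⁴/32 = 9.79×10^-8 m⁴; J_BC = π(0.0283)⁴/32 = 6.30×10^-8 m⁴; J_CD = π(0.0291)⁴/32 = 7.04×10^-8 m⁴.
θ = (T/G)·Σ L_i/J_i = (373.5/77.1×10⁹)·(0.564/9.79×10^-8 + 0.424/6.30×10^-8 + 0.242/7.04×10^-8) = 0.07718 rad.

4.42°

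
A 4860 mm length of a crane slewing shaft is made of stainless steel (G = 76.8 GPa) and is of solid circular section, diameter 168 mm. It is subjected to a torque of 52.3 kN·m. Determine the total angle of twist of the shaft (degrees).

J = πd⁴/32 = π(0.168)⁴/32 = 7.821×10^-5 m⁴.
θ = T·L/(G·J) = 52300 × 4.86 / (76.8×10⁹ × 7.821×10^-5) = 0.04232 rad.

2.42°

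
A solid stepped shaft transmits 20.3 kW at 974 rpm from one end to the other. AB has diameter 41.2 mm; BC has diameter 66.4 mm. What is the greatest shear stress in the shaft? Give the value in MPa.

14.5 MPa

ω = 2π·974/60 = 102.0 rad/s, so T = P/ω = 20.3×10³ / 102.0 = 199.0 N·m.
Under the same torque, τ_max = 16T/(πd³) is largest where d is smallest — segment AB (d = 41.2 mm).
τ_max = 16·199.0/(π·(0.0412)³) = 1.449×10^7 Pa.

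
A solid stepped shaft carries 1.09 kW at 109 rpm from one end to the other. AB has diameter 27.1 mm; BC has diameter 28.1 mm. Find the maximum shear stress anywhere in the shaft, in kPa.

24400 kPa

ω = 2π·109/60 = 11.41 rad/s, so T = P/ω = 1.09×10³ / 11.41 = 95.49 N·m.
Under the same torque, τ_max = 16T/(πd³) is largest where d is smallest — segment AB (d = 27.1 mm).
τ_max = 16·95.49/(π·(0.0271)³) = 2.444×10^7 Pa.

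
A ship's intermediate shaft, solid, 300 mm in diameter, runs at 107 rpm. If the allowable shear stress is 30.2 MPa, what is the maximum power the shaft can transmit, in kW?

J = πd⁴/32 = π(0.300)⁴/32 = 7.952×10^-4 m⁴.
T_max = τ_allow·J/r = 3.02×10^7 × 7.952×10^-4 / 0.150 = 160100 N·m.
ω = 2π·107/60 = 11.21 rad/s, so P_max = T_max·ω = 1.794×10^6 W.

1790 kW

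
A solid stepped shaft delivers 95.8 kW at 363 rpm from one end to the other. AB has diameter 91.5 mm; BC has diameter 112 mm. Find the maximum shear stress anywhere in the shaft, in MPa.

16.8 MPa

ω = 2π·363/60 = 38.01 rad/s, so T = P/ω = 95.8×10³ / 38.01 = 2520 N·m.
Under the same torque, τ_max = 16T/(πd³) is largest where d is smallest — segment AB (d = 91.5 mm).
τ_max = 16·2520/(π·(0.0915)³) = 1.675×10^7 Pa.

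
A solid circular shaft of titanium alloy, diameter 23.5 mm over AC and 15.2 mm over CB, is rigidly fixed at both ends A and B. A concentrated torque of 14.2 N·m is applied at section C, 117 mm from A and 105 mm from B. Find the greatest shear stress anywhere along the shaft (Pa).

Compatibility: T_A·a/J_AC = T_B·b/J_CB with T_A + T_B = T₀.
J_AC = 2.99×10^-8 m⁴, J_CB = 5.24×10^-9 m⁴, so T_A = T₀·(J_AC/a)/((J_AC/a)+(J_CB/b)) = 11.88 N·m, T_B = 2.317 N·m.
τ in each portion: τ_AC = 4.66×10^6 Pa, τ_CB = 3.36×10^6 Pa; maximum is in AC.
τ_max = T_AC·r/J = 11.88·0.0118/2.99×10^-8 = 4.663×10^6 Pa.

4.66e6 Pa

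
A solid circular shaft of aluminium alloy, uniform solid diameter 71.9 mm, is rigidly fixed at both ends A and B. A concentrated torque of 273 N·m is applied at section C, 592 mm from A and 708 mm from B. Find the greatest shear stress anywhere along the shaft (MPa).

With uniform GJ and both ends fixed, compatibility θ_AC = θ_CB gives T_A·a = T_B·b, together with T_A + T_B = T₀.
T_A = T₀·b/(a+b) = 273.0·708/1300 = 148.7 N·m; T_B = 124.3 N·m.
τ in each portion: τ_AC = 2.04×10^6 Pa, τ_CB = 1.70×10^6 Pa; maximum is in AC.
τ_max = T_AC·r/J = 148.7·0.0360/2.62×10^-6 = 2.037×10^6 Pa.

2.04 MPa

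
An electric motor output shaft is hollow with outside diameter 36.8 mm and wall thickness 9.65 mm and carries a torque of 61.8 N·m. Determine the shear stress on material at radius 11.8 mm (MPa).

J = π(d_o⁴ − d_i⁴)/32 = π(0.0368⁴ − 0.0175⁴)/32 = 1.708×10^-7 m⁴.
Shear stress varies linearly with radius: τ = T·r/J = 61.80 × 0.0118 / 1.708×10^-7 = 4.269×10^6 Pa.

4.27 MPa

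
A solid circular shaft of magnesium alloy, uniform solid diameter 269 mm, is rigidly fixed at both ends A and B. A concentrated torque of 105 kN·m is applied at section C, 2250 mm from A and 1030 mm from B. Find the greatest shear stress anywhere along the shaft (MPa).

With uniform GJ and both ends fixed, compatibility θ_AC = θ_CB gives T_A·a = T_B·b, together with T_A + T_B = T₀.
T_A = T₀·b/(a+b) = 105000·1030/3280 = 32970 N·m; T_B = 72030 N·m.
τ in each portion: τ_AC = 8.63×10^6 Pa, τ_CB = 1.88×10^7 Pa; maximum is in CB.
τ_max = T_CB·r/J = 72030·0.135/5.14×10^-4 = 1.885×10^7 Pa.

18.8 MPa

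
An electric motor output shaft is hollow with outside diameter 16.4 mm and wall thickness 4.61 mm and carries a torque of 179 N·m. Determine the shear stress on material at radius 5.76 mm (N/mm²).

J = π(d_o⁴ − d_i⁴)/32 = π(0.0164⁴ − 0.00718⁴)/32 = 6.841×10^-9 m⁴.
Shear stress varies linearly with radius: τ = T·r/J = 179.0 × 0.00576 / 6.841×10^-9 = 1.507×10^8 Pa.

151 N/mm²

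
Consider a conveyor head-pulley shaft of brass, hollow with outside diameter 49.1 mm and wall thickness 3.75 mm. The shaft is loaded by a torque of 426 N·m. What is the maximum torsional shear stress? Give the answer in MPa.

J = π(d_o⁴ − d_i⁴)/32 = π(0.0491⁴ − 0.0416⁴)/32 = 2.766×10^-7 m⁴.
τ_max = T·r/J = 426.0 × 0.0246 / 2.766×10^-7 = 3.781×10^7 Pa.

37.8 MPa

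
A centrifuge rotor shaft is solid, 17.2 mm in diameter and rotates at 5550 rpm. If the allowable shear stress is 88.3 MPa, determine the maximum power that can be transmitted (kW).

51.3 kW

J = πd⁴/32 = π(0.0172)⁴/32 = 8.592×10^-9 m⁴.
T_max = τ_allow·J/r = 8.83×10^7 × 8.592×10^-9 / 0.00860 = 88.22 N·m.
ω = 2π·5550/60 = 581.2 rad/s, so P_max = T_max·ω = 5.127×10^4 W.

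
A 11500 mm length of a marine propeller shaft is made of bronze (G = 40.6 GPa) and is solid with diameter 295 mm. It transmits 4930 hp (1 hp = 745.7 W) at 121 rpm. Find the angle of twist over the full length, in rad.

ω = 2π·121/60 = 12.67 rad/s, so T = P/ω = 4930×745.7 / 12.67 = 290100 N·m.
J = πd⁴/32 = π(0.295)⁴/32 = 7.435×10^-4 m⁴.
θ = T·L/(G·J) = 290100 × 11.5 / (40.6×10⁹ × 7.435×10^-4) = 0.1105 rad.

0.111 rad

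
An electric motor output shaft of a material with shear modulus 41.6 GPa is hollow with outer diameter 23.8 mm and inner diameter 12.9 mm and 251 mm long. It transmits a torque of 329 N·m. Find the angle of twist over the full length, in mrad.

J = π(d_o⁴ − d_i⁴)/32 = π(0.0238⁴ − 0.0129⁴)/32 = 2.878×10^-8 m⁴.
θ = T·L/(G·J) = 329.0 × 0.251 / (41.6×10⁹ × 2.878×10^-8) = 0.06897 rad.

69.0 mrad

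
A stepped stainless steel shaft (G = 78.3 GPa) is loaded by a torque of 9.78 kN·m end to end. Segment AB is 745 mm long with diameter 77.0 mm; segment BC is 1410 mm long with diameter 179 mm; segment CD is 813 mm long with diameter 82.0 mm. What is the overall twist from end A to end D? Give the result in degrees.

2.96°

J_AB = π(0.0770)⁴/32 = 3.45×10^-6 m⁴; J_BC = π(0.179)⁴/32 = 1.01×10^-4 m⁴; J_CD = π(0.0820)⁴/32 = 4.44×10^-6 m⁴.
θ = (T/G)·Σ L_i/J_i = (9780/78.3×10⁹)·(0.745/3.45×10^-6 + 1.41/1.01×10^-4 + 0.813/4.44×10^-6) = 0.05159 rad.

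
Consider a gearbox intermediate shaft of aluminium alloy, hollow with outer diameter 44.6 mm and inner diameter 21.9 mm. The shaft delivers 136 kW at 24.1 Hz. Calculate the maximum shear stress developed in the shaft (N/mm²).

54.7 N/mm²

ω = 2π·24.1 = 151.4 rad/s, so T = P/ω = 136×10³ / 151.4 = 898.1 N·m.
J = π(d_o⁴ − d_i⁴)/32 = π(0.0446⁴ − 0.0219⁴)/32 = 3.659×10^-7 m⁴.
τ_max = T·r/J = 898.1 × 0.0223 / 3.659×10^-7 = 5.474×10^7 Pa.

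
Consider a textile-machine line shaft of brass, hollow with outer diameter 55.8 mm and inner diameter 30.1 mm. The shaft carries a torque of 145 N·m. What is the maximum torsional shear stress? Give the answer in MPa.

4.64 MPa

J = π(d_o⁴ − d_i⁴)/32 = π(0.0558⁴ − 0.0301⁴)/32 = 8.712×10^-7 m⁴.
τ_max = T·r/J = 145.0 × 0.0279 / 8.712×10^-7 = 4.644×10^6 Pa.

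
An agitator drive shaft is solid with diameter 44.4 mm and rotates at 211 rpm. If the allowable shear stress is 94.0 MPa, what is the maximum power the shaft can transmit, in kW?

J = πd⁴/32 = π(0.0444)⁴/32 = 3.815×10^-7 m⁴.
T_max = τ_allow·J/r = 9.40×10^7 × 3.815×10^-7 / 0.0222 = 1615 N·m.
ω = 2π·211/60 = 22.10 rad/s, so P_max = T_max·ω = 3.570×10^4 W.

35.7 kW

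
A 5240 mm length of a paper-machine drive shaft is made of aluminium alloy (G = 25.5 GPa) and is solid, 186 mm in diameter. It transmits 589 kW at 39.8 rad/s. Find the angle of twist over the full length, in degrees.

1.48°

ω = 39.8 rad/s, so T = P/ω = 589×10³ / 39.80 = 14800 N·m.
J = πd⁴/32 = π(0.186)⁴/32 = 1.175×10^-4 m⁴.
θ = T·L/(G·J) = 14800 × 5.24 / (25.5×10⁹ × 1.175×10^-4) = 0.02588 rad.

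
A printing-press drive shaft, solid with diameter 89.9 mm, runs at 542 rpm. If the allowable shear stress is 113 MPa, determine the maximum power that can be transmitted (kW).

915 kW

J = πd⁴/32 = π(0.0899)⁴/32 = 6.413×10^-6 m⁴.
T_max = τ_allow·J/r = 1.13×10^8 × 6.413×10^-6 / 0.0450 = 16120 N·m.
ω = 2π·542/60 = 56.76 rad/s, so P_max = T_max·ω = 9.150×10^5 W.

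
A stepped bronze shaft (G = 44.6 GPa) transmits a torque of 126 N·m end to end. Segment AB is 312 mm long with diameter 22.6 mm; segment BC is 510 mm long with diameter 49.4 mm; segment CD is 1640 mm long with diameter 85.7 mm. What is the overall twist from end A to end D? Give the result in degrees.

2.16°

J_AB = π(0.0226)⁴/32 = 2.56×10^-8 m⁴; J_BC = π(0.0494)⁴/32 = 5.85×10^-7 m⁴; J_CD = π(0.0857)⁴/32 = 5.30×10^-6 m⁴.
θ = (T/G)·Σ L_i/J_i = (126.0/44.6×10⁹)·(0.312/2.56×10^-8 + 0.510/5.85×10^-7 + 1.64/5.30×10^-6) = 0.03775 rad.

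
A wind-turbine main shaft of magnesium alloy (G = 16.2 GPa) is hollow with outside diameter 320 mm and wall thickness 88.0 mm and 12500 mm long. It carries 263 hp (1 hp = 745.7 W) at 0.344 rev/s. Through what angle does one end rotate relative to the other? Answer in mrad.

70.9 mrad

ω = 2π·0.344 = 2.161 rad/s, so T = P/ω = 263×745.7 / 2.161 = 90740 N·m.
J = π(d_o⁴ − d_i⁴)/32 = π(0.320⁴ − 0.144⁴)/32 = 9.872×10^-4 m⁴.
θ = T·L/(G·J) = 90740 × 12.5 / (16.2×10⁹ × 9.872×10^-4) = 0.07092 rad.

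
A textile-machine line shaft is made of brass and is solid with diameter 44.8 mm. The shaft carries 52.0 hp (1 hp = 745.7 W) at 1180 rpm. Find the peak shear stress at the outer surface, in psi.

ω = 2π·1180/60 = 123.6 rad/s, so T = P/ω = 52.0×745.7 / 123.6 = 313.8 N·m.
J = πd⁴/32 = π(0.0448)⁴/32 = 3.955×10^-7 m⁴.
τ_max = T·r/J = 313.8 × 0.0224 / 3.955×10^-7 = 1.777×10^7 Pa.

2580 psi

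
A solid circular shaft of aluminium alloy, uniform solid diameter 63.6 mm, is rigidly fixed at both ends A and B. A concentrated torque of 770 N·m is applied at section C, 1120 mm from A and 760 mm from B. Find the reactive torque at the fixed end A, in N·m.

With uniform GJ and both ends fixed, compatibility θ_AC = θ_CB gives T_A·a = T_B·b, together with T_A + T_B = T₀.
T_A = T₀·b/(a+b) = 770.0·760/1880 = 311.3 N·m; T_B = 458.7 N·m.

311 N·m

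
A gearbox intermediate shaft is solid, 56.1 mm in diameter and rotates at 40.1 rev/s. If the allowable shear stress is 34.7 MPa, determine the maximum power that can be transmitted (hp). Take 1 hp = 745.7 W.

J = πd⁴/32 = π(0.0561)⁴/32 = 9.724×10^-7 m⁴.
T_max = τ_allow·J/r = 3.47×10^7 × 9.724×10^-7 / 0.0281 = 1203 N·m.
ω = 2π·40.1 = 252.0 rad/s, so P_max = T_max·ω = 3.031×10^5 W.

406 hp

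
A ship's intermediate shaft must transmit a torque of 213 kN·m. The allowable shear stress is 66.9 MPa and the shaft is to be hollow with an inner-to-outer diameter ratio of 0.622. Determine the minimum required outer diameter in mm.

267 mm

For a hollow shaft with d_i/d_o = 0.622: τ_max = 16T/(π d_o³ (1−k⁴)), so d_o = [16T/(π τ_allow (1−k⁴))]^(1/3) = [16·213000/(π·6.69×10^7·0.8503)]^(1/3) = 0.2672 m.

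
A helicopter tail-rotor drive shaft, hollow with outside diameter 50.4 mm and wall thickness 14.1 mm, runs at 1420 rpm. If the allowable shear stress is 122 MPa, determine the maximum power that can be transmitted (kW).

439 kW

J = π(d_o⁴ − d_i⁴)/32 = π(0.0504⁴ − 0.0222⁴)/32 = 6.096×10^-7 m⁴.
T_max = τ_allow·J/r = 1.22×10^8 × 6.096×10^-7 / 0.0252 = 2951 N·m.
ω = 2π·1420/60 = 148.7 rad/s, so P_max = T_max·ω = 4.389×10^5 W.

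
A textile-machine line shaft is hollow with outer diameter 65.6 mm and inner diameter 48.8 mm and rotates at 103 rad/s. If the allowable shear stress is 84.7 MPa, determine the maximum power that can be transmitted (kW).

J = π(d_o⁴ − d_i⁴)/32 = π(0.0656⁴ − 0.0488⁴)/32 = 1.261×10^-6 m⁴.
T_max = τ_allow·J/r = 8.47×10^7 × 1.261×10^-6 / 0.0328 = 3257 N·m.
ω = 103 rad/s, so P_max = T_max·ω = 3.355×10^5 W.

335 kW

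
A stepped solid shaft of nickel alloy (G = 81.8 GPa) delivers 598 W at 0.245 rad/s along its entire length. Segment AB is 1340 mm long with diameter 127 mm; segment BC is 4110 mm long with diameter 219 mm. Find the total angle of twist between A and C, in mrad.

2.11 mrad

ω = 0.245 rad/s, so T = P/ω = 598 / 0.2450 = 2441 N·m.
J_AB = π(0.127)⁴/32 = 2.55×10^-5 m⁴; J_BC = π(0.219)⁴/32 = 2.26×10^-4 m⁴.
θ = (T/G)·Σ L_i/J_i = (2441/81.8×10⁹)·(1.34/2.55×10^-5 + 4.11/2.26×10^-4) = 2.109×10^-3 rad.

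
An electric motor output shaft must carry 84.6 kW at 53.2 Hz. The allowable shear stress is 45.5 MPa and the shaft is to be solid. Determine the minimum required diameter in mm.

ω = 2π·53.2 = 334.3 rad/s, so T = P/ω = 84.6×10³ / 334.3 = 253.1 N·m.
For a solid shaft τ_max = 16T/(πd³), so d = (16T/(π τ_allow))^(1/3) = (16·253.1/(π·4.55×10^7))^(1/3) = 0.03048 m.

30.5 mm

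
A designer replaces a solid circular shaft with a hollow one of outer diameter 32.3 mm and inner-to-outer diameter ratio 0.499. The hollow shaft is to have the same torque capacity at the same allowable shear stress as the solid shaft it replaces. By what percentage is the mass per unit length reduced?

Equal τ_max and T ⇒ the solid shaft needs d_s³ = d_o³(1−k⁴), so d_s = 32.3·(1−0.499⁴)^(1/3) = 31.62 mm.
Area ratio A_h/A_s = d_o²(1−k²)/d_s² = (1−k²)/(1−k⁴)^(2/3) = 0.7837.
Mass saving = 1 − 0.7837 = 21.6 %.

21.6 %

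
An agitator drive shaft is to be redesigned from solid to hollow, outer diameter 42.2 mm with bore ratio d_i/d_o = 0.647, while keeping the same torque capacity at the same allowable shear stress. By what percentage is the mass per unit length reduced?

Equal τ_max and T ⇒ the solid shaft needs d_s³ = d_o³(1−k⁴), so d_s = 42.2·(1−0.647⁴)^(1/3) = 39.58 mm.
Area ratio A_h/A_s = d_o²(1−k²)/d_s² = (1−k²)/(1−k⁴)^(2/3) = 0.6611.
Mass saving = 1 − 0.6611 = 33.9 %.

33.9 %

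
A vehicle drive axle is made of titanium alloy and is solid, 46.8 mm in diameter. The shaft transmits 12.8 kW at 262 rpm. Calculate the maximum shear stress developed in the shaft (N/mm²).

ω = 2π·262/60 = 27.44 rad/s, so T = P/ω = 12.8×10³ / 27.44 = 466.5 N·m.
J = πd⁴/32 = π(0.0468)⁴/32 = 4.710×10^-7 m⁴.
τ_max = T·r/J = 466.5 × 0.0234 / 4.710×10^-7 = 2.318×10^7 Pa.

23.2 N/mm²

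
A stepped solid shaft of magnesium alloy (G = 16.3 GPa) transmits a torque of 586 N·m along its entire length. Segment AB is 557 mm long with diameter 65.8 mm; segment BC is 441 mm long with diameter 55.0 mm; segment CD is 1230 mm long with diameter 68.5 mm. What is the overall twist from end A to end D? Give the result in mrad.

J_AB = π(0.0658)⁴/32 = 1.84×10^-6 m⁴; J_BC = π(0.0550)⁴/32 = 8.98×10^-7 m⁴; J_CD = π(0.0685)⁴/32 = 2.16×10^-6 m⁴.
θ = (T/G)·Σ L_i/J_i = (586.0/16.3×10⁹)·(0.557/1.84×10^-6 + 0.441/8.98×10^-7 + 1.23/2.16×10^-6) = 0.04899 rad.

49.0 mrad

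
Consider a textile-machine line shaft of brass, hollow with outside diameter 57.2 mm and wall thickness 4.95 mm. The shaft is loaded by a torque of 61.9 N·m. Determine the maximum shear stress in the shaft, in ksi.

0.459 ksi

J = π(d_o⁴ − d_i⁴)/32 = π(0.0572⁴ − 0.0473⁴)/32 = 5.595×10^-7 m⁴.
τ_max = T·r/J = 61.90 × 0.0286 / 5.595×10^-7 = 3.164×10^6 Pa.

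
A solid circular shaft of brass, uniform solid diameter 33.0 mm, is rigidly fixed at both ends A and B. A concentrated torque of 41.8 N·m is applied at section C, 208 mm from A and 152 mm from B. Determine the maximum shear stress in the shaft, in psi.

496 psi

With uniform GJ and both ends fixed, compatibility θ_AC = θ_CB gives T_A·a = T_B·b, together with T_A + T_B = T₀.
T_A = T₀·b/(a+b) = 41.80·152/360.0 = 17.65 N·m; T_B = 24.15 N·m.
τ in each portion: τ_AC = 2.50×10^6 Pa, τ_CB = 3.42×10^6 Pa; maximum is in CB.
τ_max = T_CB·r/J = 24.15·0.0165/1.16×10^-7 = 3.423×10^6 Pa.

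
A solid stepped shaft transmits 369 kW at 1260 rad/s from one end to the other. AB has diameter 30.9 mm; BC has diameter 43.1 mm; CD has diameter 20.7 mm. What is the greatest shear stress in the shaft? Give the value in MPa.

ω = 1260 rad/s, so T = P/ω = 369×10³ / 1260 = 292.9 N·m.
Under the same torque, τ_max = 16T/(πd³) is largest where d is smallest — segment CD (d = 20.7 mm).
τ_max = 16·292.9/(π·(0.0207)³) = 1.682×10^8 Pa.

168 MPa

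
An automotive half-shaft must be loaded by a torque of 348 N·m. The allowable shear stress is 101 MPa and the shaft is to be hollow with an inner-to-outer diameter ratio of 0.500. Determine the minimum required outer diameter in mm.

For a hollow shaft with d_i/d_o = 0.500: τ_max = 16T/(π d_o³ (1−k⁴)), so d_o = [16T/(π τ_allow (1−k⁴))]^(1/3) = [16·348.0/(π·1.01×10^8·0.9375)]^(1/3) = 0.02655 m.

26.6 mm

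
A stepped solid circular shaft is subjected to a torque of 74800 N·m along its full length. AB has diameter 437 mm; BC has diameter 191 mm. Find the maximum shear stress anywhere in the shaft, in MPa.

54.7 MPa

Under the same torque, τ_max = 16T/(πd³) is largest where d is smallest — segment BC (d = 191 mm).
τ_max = 16·74800/(π·(0.191)³) = 5.467×10^7 Pa.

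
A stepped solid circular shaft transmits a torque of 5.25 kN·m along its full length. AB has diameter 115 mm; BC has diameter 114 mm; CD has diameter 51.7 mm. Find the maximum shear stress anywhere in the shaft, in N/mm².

Under the same torque, τ_max = 16T/(πd³) is largest where d is smallest — segment CD (d = 51.7 mm).
τ_max = 16·5250/(π·(0.0517)³) = 1.935×10^8 Pa.

193 N/mm²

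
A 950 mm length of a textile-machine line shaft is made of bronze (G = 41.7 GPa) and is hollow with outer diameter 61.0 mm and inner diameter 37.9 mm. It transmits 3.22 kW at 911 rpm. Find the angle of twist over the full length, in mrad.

ω = 2π·911/60 = 95.40 rad/s, so T = P/ω = 3.22×10³ / 95.40 = 33.75 N·m.
J = π(d_o⁴ − d_i⁴)/32 = π(0.0610⁴ − 0.0379⁴)/32 = 1.157×10^-6 m⁴.
θ = T·L/(G·J) = 33.75 × 0.950 / (41.7×10⁹ × 1.157×10^-6) = 6.647×10^-4 rad.

0.665 mrad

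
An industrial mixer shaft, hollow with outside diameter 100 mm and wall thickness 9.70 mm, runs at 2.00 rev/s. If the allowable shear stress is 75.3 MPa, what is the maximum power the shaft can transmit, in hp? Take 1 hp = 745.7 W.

J = π(d_o⁴ − d_i⁴)/32 = π(0.100⁴ − 0.0806⁴)/32 = 5.674×10^-6 m⁴.
T_max = τ_allow·J/r = 7.53×10^7 × 5.674×10^-6 / 0.0500 = 8545 N·m.
ω = 2π·2.00 = 12.57 rad/s, so P_max = T_max·ω = 1.074×10^5 W.

144 hp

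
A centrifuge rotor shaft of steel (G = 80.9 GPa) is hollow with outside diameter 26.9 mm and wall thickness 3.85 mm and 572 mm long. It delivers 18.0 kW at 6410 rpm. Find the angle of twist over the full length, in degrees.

0.285°

ω = 2π·6410/60 = 671.3 rad/s, so T = P/ω = 18.0×10³ / 671.3 = 26.82 N·m.
J = π(d_o⁴ − d_i⁴)/32 = π(0.0269⁴ − 0.0192⁴)/32 = 3.806×10^-8 m⁴.
θ = T·L/(G·J) = 26.82 × 0.572 / (80.9×10⁹ × 3.806×10^-8) = 4.981×10^-3 rad.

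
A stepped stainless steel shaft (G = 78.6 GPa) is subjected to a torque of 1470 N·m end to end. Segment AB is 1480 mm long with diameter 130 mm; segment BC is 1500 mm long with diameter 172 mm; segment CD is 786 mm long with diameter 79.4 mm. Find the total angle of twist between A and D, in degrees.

0.291°

J_AB = π(0.130)⁴/32 = 2.80×10^-5 m⁴; J_BC = π(0.172)⁴/32 = 8.59×10^-5 m⁴; J_CD = π(0.0794)⁴/32 = 3.90×10^-6 m⁴.
θ = (T/G)·Σ L_i/J_i = (1470/78.6×10⁹)·(1.48/2.80×10^-5 + 1.50/8.59×10^-5 + 0.786/3.90×10^-6) = 5.081×10^-3 rad.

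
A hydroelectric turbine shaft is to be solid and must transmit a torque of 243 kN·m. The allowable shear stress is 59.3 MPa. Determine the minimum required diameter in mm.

275 mm

For a solid shaft τ_max = 16T/(πd³), so d = (16T/(π τ_allow))^(1/3) = (16·243000/(π·5.93×10^7))^(1/3) = 0.2753 m.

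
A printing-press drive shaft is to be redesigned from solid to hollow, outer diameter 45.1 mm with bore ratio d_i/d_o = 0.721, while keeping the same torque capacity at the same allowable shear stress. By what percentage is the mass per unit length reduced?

40.8 %

Equal τ_max and T ⇒ the solid shaft needs d_s³ = d_o³(1−k⁴), so d_s = 45.1·(1−0.721⁴)^(1/3) = 40.60 mm.
Area ratio A_h/A_s = d_o²(1−k²)/d_s² = (1−k²)/(1−k⁴)^(2/3) = 0.5924.
Mass saving = 1 − 0.5924 = 40.8 %.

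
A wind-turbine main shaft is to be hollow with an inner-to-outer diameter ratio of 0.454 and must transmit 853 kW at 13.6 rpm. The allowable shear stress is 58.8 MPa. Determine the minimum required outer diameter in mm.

378 mm

ω = 2π·13.6/60 = 1.424 rad/s, so T = P/ω = 853×10³ / 1.424 = 598900 N·m.
For a hollow shaft with d_i/d_o = 0.454: τ_max = 16T/(π d_o³ (1−k⁴)), so d_o = [16T/(π τ_allow (1−k⁴))]^(1/3) = [16·598900/(π·5.88×10^7·0.9575)]^(1/3) = 0.3784 m.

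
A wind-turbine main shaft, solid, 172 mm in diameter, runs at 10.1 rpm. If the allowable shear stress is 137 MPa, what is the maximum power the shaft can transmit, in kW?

145 kW

J = πd⁴/32 = π(0.172)⁴/32 = 8.592×10^-5 m⁴.
T_max = τ_allow·J/r = 1.37×10^8 × 8.592×10^-5 / 0.0860 = 136900 N·m.
ω = 2π·10.1/60 = 1.058 rad/s, so P_max = T_max·ω = 1.448×10^5 W.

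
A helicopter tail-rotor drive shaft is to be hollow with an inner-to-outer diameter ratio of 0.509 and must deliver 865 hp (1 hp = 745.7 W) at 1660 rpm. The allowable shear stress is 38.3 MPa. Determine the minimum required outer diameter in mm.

ω = 2π·1660/60 = 173.8 rad/s, so T = P/ω = 865×745.7 / 173.8 = 3711 N·m.
For a hollow shaft with d_i/d_o = 0.509: τ_max = 16T/(π d_o³ (1−k⁴)), so d_o = [16T/(π τ_allow (1−k⁴))]^(1/3) = [16·3711/(π·3.83×10^7·0.9329)]^(1/3) = 0.08087 m.

80.9 mm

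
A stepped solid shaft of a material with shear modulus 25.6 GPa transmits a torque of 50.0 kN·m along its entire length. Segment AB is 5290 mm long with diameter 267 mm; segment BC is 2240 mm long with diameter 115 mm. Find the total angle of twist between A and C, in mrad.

276 mrad

J_AB = π(0.267)⁴/32 = 4.99×10^-4 m⁴; J_BC = π(0.115)⁴/32 = 1.72×10^-5 m⁴.
θ = (T/G)·Σ L_i/J_i = (50000/25.6×10⁹)·(5.29/4.99×10^-4 + 2.24/1.72×10^-5) = 0.2755 rad.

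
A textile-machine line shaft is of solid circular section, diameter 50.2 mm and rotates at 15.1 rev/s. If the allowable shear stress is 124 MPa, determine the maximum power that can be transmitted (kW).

J = πd⁴/32 = π(0.0502)⁴/32 = 6.235×10^-7 m⁴.
T_max = τ_allow·J/r = 1.24×10^8 × 6.235×10^-7 / 0.0251 = 3080 N·m.
ω = 2π·15.1 = 94.88 rad/s, so P_max = T_max·ω = 2.922×10^5 W.

292 kW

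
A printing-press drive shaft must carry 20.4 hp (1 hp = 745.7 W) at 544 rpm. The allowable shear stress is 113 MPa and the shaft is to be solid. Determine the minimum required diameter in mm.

ω = 2π·544/60 = 56.97 rad/s, so T = P/ω = 20.4×745.7 / 56.97 = 267.0 N·m.
For a solid shaft τ_max = 16T/(πd³), so d = (16T/(π τ_allow))^(1/3) = (16·267.0/(π·1.13×10^8))^(1/3) = 0.02292 m.

22.9 mm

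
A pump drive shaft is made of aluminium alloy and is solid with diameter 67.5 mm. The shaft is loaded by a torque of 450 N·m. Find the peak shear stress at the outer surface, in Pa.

J = πd⁴/32 = π(0.0675)⁴/32 = 2.038×10^-6 m⁴.
τ_max = T·r/J = 450.0 × 0.0338 / 2.038×10^-6 = 7.452×10^6 Pa.

7.45e6 Pa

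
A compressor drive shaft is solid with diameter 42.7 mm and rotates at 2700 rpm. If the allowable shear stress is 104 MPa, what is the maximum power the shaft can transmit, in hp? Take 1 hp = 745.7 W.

J = πd⁴/32 = π(0.0427)⁴/32 = 3.264×10^-7 m⁴.
T_max = τ_allow·J/r = 1.04×10^8 × 3.264×10^-7 / 0.0214 = 1590 N·m.
ω = 2π·2700/60 = 282.7 rad/s, so P_max = T_max·ω = 4.495×10^5 W.

603 hp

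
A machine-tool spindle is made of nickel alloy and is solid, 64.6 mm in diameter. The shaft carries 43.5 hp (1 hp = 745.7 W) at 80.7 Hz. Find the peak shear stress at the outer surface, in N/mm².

ω = 2π·80.7 = 507.1 rad/s, so T = P/ω = 43.5×745.7 / 507.1 = 63.97 N·m.
J = πd⁴/32 = π(0.0646)⁴/32 = 1.710×10^-6 m⁴.
τ_max = T·r/J = 63.97 × 0.0323 / 1.710×10^-6 = 1.209×10^6 Pa.

1.21 N/mm²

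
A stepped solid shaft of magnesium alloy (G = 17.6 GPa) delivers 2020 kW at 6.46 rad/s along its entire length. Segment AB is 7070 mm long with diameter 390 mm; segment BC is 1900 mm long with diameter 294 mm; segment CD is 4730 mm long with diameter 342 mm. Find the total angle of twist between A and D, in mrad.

ω = 6.46 rad/s, so T = P/ω = 2020×10³ / 6.460 = 312700 N·m.
J_AB = π(0.390)⁴/32 = 2.27×10^-3 m⁴; J_BC = π(0.294)⁴/32 = 7.33×10^-4 m⁴; J_CD = π(0.342)⁴/32 = 1.34×10^-3 m⁴.
θ = (T/G)·Σ L_i/J_i = (312700/17.6×10⁹)·(7.07/2.27×10^-3 + 1.90/7.33×10^-4 + 4.73/1.34×10^-3) = 0.1639 rad.

164 mrad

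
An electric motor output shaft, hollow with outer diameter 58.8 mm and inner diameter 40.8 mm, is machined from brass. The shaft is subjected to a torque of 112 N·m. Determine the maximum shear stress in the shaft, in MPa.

3.65 MPa

J = π(d_o⁴ − d_i⁴)/32 = π(0.0588⁴ − 0.0408⁴)/32 = 9.015×10^-7 m⁴.
τ_max = T·r/J = 112.0 × 0.0294 / 9.015×10^-7 = 3.652×10^6 Pa.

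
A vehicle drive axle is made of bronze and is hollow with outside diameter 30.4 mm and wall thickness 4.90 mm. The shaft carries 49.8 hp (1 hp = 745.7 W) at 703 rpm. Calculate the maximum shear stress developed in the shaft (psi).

ω = 2π·703/60 = 73.62 rad/s, so T = P/ω = 49.8×745.7 / 73.62 = 504.4 N·m.
J = π(d_o⁴ − d_i⁴)/32 = π(0.0304⁴ − 0.0206⁴)/32 = 6.617×10^-8 m⁴.
τ_max = T·r/J = 504.4 × 0.0152 / 6.617×10^-8 = 1.159×10^8 Pa.

16800 psi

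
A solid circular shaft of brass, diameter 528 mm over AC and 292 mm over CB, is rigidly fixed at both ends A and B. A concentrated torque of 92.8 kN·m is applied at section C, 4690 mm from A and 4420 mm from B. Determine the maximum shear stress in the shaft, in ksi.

Compatibility: T_A·a/J_AC = T_B·b/J_CB with T_A + T_B = T₀.
J_AC = 7.63×10^-3 m⁴, J_CB = 7.14×10^-4 m⁴, so T_A = T₀·(J_AC/a)/((J_AC/a)+(J_CB/b)) = 84420 N·m, T_B = 8379 N·m.
τ in each portion: τ_AC = 2.92×10^6 Pa, τ_CB = 1.71×10^6 Pa; maximum is in AC.
τ_max = T_AC·r/J = 84420·0.264/7.63×10^-3 = 2.921×10^6 Pa.

0.424 ksi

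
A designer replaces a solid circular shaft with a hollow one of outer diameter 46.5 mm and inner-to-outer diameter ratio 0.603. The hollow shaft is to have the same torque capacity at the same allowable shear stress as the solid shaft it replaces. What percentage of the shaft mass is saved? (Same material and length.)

30.1 %

Equal τ_max and T ⇒ the solid shaft needs d_s³ = d_o³(1−k⁴), so d_s = 46.5·(1−0.603⁴)^(1/3) = 44.35 mm.
Area ratio A_h/A_s = d_o²(1−k²)/d_s² = (1−k²)/(1−k⁴)^(2/3) = 0.6995.
Mass saving = 1 − 0.6995 = 30.1 %.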